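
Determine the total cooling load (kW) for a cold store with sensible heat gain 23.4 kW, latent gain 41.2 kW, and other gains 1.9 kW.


Q_total = Q_s + Q_l + Q_misc
Q_total = 23.4 + 41.2 + 1.9
Q_total = 66.5 kW

66.5


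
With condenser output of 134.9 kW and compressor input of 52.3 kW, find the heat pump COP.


COP_hp = Q_cond / W
COP_hp = 134.9 / 52.3
COP_hp = 2.579

2.579


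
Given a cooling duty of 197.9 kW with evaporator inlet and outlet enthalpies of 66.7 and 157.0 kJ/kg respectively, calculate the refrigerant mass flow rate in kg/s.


dh = 157.0 - 66.7 = 90.3 kJ/kg
m_dot = Q / dh = 197.9 / 90.3 = 2.1916 kg/s

2.1916


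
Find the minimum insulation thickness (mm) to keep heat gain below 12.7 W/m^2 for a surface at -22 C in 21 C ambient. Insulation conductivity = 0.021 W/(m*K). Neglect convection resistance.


dT = 21 - (-22) = 43 K
thickness = k * dT / q_max * 1000
thickness = 0.021 * 43 / 12.7 * 1000
thickness = 71.1 mm

71.1


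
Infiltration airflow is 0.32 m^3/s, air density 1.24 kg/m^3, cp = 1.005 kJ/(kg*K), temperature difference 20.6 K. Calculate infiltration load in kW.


Q = V_dot * rho * cp * dT
Q = 0.32 * 1.24 * 1.005 * 20.6
Q = 8.215 kW

8.215


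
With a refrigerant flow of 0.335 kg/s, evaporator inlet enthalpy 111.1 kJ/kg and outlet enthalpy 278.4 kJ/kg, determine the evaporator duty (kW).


dh = 278.4 - 111.1 = 167.3 kJ/kg
Q_evap = m_dot * dh = 0.335 * 167.3
Q_evap = 56.05 kW

56.05


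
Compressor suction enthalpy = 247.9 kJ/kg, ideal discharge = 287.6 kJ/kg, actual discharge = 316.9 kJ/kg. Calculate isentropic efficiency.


dh_ideal = 287.6 - 247.9 = 39.7 kJ/kg
dh_actual = 316.9 - 247.9 = 69.0 kJ/kg
eta_s = dh_ideal / dh_actual = 39.7 / 69.0
eta_s = 0.5754

0.5754


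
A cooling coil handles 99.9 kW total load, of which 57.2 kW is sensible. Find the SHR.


SHR = Q_sensible / Q_total
SHR = 57.2 / 99.9
SHR = 0.573

0.573


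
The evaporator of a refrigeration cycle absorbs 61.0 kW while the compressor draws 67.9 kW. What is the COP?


COP = Q_evap / W
COP = 61.0 / 67.9
COP = 0.898

0.898


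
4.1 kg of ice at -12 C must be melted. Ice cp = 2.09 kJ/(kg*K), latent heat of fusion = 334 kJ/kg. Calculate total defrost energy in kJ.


Sensible heat = cp * dT = 2.09 * 12 = 25.08 kJ/kg
Total per kg = 25.08 + 334 = 359.08 kJ/kg
Q = m * total = 4.1 * 359.08
Q = 1472.2 kJ

1472.2


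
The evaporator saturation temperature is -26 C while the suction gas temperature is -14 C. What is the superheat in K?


Superheat = T_suction - T_evap
Superheat = -14 - (-26)
Superheat = 12 K

12


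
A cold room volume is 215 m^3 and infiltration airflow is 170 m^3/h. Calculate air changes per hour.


ACH = flow / volume
ACH = 170 / 215
ACH = 0.791

0.791


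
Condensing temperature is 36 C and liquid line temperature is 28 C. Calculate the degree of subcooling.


Subcooling = T_cond - T_liquid
Subcooling = 36 - 28
Subcooling = 8 K

8


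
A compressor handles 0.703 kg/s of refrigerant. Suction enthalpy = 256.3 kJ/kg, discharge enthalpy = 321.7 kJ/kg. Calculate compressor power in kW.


dh = 321.7 - 256.3 = 65.4 kJ/kg
W = m_dot * dh = 0.703 * 65.4 = 45.98 kW

45.98


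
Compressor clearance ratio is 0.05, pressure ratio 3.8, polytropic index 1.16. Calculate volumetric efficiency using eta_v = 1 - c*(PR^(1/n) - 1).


PR^(1/n) = 3.8^(1/1.16) = 3.16091957
eta_v = 1 - 0.05 * (3.16091957 - 1)
eta_v = 0.892

0.892


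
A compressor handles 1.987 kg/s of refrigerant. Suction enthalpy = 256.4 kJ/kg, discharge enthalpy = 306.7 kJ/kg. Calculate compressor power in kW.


dh = 306.7 - 256.4 = 50.3 kJ/kg
W = m_dot * dh = 1.987 * 50.3 = 99.95 kW

99.95


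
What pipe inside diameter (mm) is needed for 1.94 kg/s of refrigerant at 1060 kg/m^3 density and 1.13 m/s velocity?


A = m_dot / (rho * v) = 1.94 / (1060 * 1.13) = 0.001619635999 m^2
d = sqrt(4*A/pi) * 1000
d = 45.4 mm

45.4


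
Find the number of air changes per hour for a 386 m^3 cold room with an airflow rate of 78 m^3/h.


ACH = flow / volume
ACH = 78 / 386
ACH = 0.202

0.202


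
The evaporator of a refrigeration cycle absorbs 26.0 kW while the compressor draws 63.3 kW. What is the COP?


COP = Q_evap / W
COP = 26.0 / 63.3
COP = 0.411

0.411


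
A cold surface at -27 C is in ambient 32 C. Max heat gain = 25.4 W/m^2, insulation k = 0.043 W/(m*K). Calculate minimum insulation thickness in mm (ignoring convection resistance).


dT = 32 - (-27) = 59 K
thickness = k * dT / q_max * 1000
thickness = 0.043 * 59 / 25.4 * 1000
thickness = 99.9 mm

99.9


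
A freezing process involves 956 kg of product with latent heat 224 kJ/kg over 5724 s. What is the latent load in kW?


Q_lat = m * h_fg / t
Q_lat = 956 * 224 / 5724
Q_lat = 37.41 kW

37.41


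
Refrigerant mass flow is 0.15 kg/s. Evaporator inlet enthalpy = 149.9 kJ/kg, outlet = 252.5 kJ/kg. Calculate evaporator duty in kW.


dh = 252.5 - 149.9 = 102.6 kJ/kg
Q_evap = m_dot * dh = 0.15 * 102.6
Q_evap = 15.39 kW

15.39


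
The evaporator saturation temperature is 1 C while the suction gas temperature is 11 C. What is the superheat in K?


Superheat = T_suction - T_evap
Superheat = 11 - (1)
Superheat = 10 K

10


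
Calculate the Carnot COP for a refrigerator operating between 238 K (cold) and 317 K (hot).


dT = 317 - 238 = 79 K
COP_carnot = T_cold / dT = 238 / 79
COP_carnot = 3.013

3.013


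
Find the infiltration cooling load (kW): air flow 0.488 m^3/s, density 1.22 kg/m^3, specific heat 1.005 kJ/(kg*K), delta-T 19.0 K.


Q = V_dot * rho * cp * dT
Q = 0.488 * 1.22 * 1.005 * 19.0
Q = 11.368 kW

11.368


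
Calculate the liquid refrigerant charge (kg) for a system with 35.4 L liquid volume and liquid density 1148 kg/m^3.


Charge = V * rho / 1000
Charge = 35.4 * 1148 / 1000
Charge = 40.64 kg

40.64


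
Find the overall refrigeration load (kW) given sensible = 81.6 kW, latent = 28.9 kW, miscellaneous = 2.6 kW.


Q_total = Q_s + Q_l + Q_misc
Q_total = 81.6 + 28.9 + 2.6
Q_total = 113.1 kW

113.1


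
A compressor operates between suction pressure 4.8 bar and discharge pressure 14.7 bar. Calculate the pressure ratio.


PR = P_high / P_low
PR = 14.7 / 4.8
PR = 3.063

3.063


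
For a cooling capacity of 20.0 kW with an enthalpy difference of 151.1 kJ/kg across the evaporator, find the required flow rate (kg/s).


m_dot = Q / dh
m_dot = 20.0 / 151.1
m_dot = 0.1324 kg/s

0.1324


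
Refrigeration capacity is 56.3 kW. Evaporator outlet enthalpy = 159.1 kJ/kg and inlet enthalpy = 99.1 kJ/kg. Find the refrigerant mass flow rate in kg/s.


dh = 159.1 - 99.1 = 60.0 kJ/kg
m_dot = Q / dh = 56.3 / 60.0 = 0.9383 kg/s

0.9383


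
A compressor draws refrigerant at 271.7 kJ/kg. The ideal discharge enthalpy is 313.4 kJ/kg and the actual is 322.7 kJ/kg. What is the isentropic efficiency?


dh_ideal = 313.4 - 271.7 = 41.7 kJ/kg
dh_actual = 322.7 - 271.7 = 51.0 kJ/kg
eta_s = dh_ideal / dh_actual = 41.7 / 51.0
eta_s = 0.8176

0.8176


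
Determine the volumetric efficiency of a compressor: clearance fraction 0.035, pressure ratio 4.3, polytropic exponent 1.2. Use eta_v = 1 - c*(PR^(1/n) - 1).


PR^(1/n) = 4.3^(1/1.2) = 3.37202185
eta_v = 1 - 0.035 * (3.37202185 - 1)
eta_v = 0.917

0.917


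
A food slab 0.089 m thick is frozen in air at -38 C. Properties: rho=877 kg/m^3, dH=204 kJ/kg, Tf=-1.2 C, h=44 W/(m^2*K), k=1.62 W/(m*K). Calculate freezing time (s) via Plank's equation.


dT = -1.2 - (-38) = 36.8 K
term1 = a/(2h) = 0.089/(2*44) = 0.001011363636
term2 = a^2/(8k) = 0.089^2/(8*1.62) = 0.0006111882716
t = rho*dH*1000/dT * (term1 + term2)
t = 877*204*1000/36.8 * (0.001011363636 + 0.0006111882716)
t = 7888 s

7888


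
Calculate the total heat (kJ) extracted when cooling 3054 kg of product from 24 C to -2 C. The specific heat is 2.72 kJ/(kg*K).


dT = 24 - (-2) = 26 K
Q = m * cp * dT = 3054 * 2.72 * 26
Q = 215979 kJ

215979


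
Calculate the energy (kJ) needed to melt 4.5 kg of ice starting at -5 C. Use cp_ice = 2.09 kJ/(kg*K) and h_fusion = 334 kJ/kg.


Sensible heat = cp * dT = 2.09 * 5 = 10.45 kJ/kg
Total per kg = 10.45 + 334 = 344.45 kJ/kg
Q = m * total = 4.5 * 344.45
Q = 1550.0 kJ

1550.0


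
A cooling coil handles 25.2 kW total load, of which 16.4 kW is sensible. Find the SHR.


SHR = Q_sensible / Q_total
SHR = 16.4 / 25.2
SHR = 0.651

0.651


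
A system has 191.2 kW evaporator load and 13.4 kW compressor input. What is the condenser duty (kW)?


Q_cond = Q_evap + W
Q_cond = 191.2 + 13.4
Q_cond = 204.6 kW

204.6


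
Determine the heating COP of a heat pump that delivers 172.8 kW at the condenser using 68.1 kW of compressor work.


COP_hp = Q_cond / W
COP_hp = 172.8 / 68.1
COP_hp = 2.537

2.537


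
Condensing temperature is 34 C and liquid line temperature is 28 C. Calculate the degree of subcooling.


Subcooling = T_cond - T_liquid
Subcooling = 34 - 28
Subcooling = 6 K

6


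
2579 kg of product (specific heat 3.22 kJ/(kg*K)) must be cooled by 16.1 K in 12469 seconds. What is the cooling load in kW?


Q = m * cp * dT / t
Q = 2579 * 3.22 * 16.1 / 12469
Q = 10.723 kW

10.723


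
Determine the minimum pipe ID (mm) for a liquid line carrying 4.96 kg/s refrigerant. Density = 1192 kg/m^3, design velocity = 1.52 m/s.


A = m_dot / (rho * v) = 4.96 / (1192 * 1.52) = 0.002737548569 m^2
d = sqrt(4*A/pi) * 1000
d = 59.0 mm

59.0


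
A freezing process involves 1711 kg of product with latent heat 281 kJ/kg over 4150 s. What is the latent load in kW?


Q_lat = m * h_fg / t
Q_lat = 1711 * 281 / 4150
Q_lat = 115.85 kW

115.85


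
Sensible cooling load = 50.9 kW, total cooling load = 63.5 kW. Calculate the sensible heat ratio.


SHR = Q_sensible / Q_total
SHR = 50.9 / 63.5
SHR = 0.802

0.802


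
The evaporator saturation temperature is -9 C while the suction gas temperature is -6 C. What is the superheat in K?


Superheat = T_suction - T_evap
Superheat = -6 - (-9)
Superheat = 3 K

3


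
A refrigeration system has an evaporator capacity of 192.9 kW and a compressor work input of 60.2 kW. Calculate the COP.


COP = Q_evap / W
COP = 192.9 / 60.2
COP = 3.204

3.204


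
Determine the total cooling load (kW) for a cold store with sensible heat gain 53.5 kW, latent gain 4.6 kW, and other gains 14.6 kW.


Q_total = Q_s + Q_l + Q_misc
Q_total = 53.5 + 4.6 + 14.6
Q_total = 72.7 kW

72.7


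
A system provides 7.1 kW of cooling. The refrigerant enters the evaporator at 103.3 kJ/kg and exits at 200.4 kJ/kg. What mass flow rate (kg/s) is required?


dh = 200.4 - 103.3 = 97.1 kJ/kg
m_dot = Q / dh = 7.1 / 97.1 = 0.0731 kg/s

0.0731


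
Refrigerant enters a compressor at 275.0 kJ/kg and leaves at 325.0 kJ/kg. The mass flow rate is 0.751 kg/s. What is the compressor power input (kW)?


dh = 325.0 - 275.0 = 50.0 kJ/kg
W = m_dot * dh = 0.751 * 50.0 = 37.55 kW

37.55


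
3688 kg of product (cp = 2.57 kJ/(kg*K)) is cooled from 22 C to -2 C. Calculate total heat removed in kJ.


dT = 22 - (-2) = 24 K
Q = m * cp * dT = 3688 * 2.57 * 24
Q = 227476 kJ

227476


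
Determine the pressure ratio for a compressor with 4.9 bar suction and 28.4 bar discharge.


PR = P_high / P_low
PR = 28.4 / 4.9
PR = 5.796

5.796


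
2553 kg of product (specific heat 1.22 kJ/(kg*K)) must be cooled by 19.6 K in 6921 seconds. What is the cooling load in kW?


Q = m * cp * dT / t
Q = 2553 * 1.22 * 19.6 / 6921
Q = 8.821 kW

8.821


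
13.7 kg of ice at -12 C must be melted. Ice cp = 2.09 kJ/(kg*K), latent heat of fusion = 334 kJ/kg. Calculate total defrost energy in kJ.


Sensible heat = cp * dT = 2.09 * 12 = 25.08 kJ/kg
Total per kg = 25.08 + 334 = 359.08 kJ/kg
Q = m * total = 13.7 * 359.08
Q = 4919.4 kJ

4919.4


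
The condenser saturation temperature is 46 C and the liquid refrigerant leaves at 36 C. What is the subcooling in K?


Subcooling = T_cond - T_liquid
Subcooling = 46 - 36
Subcooling = 10 K

10


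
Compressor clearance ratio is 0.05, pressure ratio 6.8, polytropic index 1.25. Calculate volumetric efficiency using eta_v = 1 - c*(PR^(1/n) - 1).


PR^(1/n) = 6.8^(1/1.25) = 4.63454529
eta_v = 1 - 0.05 * (4.63454529 - 1)
eta_v = 0.8183

0.8183


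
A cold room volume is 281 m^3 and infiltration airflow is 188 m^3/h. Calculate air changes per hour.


ACH = flow / volume
ACH = 188 / 281
ACH = 0.669

0.669


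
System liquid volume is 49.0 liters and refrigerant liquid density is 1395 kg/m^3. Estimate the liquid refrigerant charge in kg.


Charge = V * rho / 1000
Charge = 49.0 * 1395 / 1000
Charge = 68.36 kg

68.36


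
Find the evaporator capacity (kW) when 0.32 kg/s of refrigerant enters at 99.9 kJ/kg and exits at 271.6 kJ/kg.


dh = 271.6 - 99.9 = 171.7 kJ/kg
Q_evap = m_dot * dh = 0.32 * 171.7
Q_evap = 54.94 kW

54.94


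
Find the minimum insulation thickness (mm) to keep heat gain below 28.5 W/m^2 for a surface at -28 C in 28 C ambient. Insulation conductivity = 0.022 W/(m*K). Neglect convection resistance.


dT = 28 - (-28) = 56 K
thickness = k * dT / q_max * 1000
thickness = 0.022 * 56 / 28.5 * 1000
thickness = 43.2 mm

43.2


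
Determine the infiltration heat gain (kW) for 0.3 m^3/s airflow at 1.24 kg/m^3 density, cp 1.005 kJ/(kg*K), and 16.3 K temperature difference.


Q = V_dot * rho * cp * dT
Q = 0.3 * 1.24 * 1.005 * 16.3
Q = 6.094 kW

6.094


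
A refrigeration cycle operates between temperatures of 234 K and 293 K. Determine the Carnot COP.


dT = 293 - 234 = 59 K
COP_carnot = T_cold / dT = 234 / 59
COP_carnot = 3.966

3.966


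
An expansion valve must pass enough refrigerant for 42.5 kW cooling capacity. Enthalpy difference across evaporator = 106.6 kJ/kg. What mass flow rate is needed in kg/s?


m_dot = Q / dh
m_dot = 42.5 / 106.6
m_dot = 0.3987 kg/s

0.3987


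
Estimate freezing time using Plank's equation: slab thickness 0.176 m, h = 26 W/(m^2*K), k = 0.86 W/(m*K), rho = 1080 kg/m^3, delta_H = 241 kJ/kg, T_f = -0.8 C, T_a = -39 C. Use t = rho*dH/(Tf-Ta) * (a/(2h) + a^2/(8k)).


dT = -0.8 - (-39) = 38.2 K
term1 = a/(2h) = 0.176/(2*26) = 0.003384615385
term2 = a^2/(8k) = 0.176^2/(8*0.86) = 0.004502325581
t = rho*dH*1000/dT * (term1 + term2)
t = 1080*241*1000/38.2 * (0.003384615385 + 0.004502325581)
t = 53739 s

53739


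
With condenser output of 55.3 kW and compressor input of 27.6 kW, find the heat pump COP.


COP_hp = Q_cond / W
COP_hp = 55.3 / 27.6
COP_hp = 2.004

2.004


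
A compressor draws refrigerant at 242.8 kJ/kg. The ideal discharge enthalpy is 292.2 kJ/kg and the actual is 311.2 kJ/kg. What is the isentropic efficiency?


dh_ideal = 292.2 - 242.8 = 49.4 kJ/kg
dh_actual = 311.2 - 242.8 = 68.4 kJ/kg
eta_s = dh_ideal / dh_actual = 49.4 / 68.4
eta_s = 0.7222

0.7222


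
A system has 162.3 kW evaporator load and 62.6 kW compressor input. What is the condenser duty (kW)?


Q_cond = Q_evap + W
Q_cond = 162.3 + 62.6
Q_cond = 224.9 kW

224.9


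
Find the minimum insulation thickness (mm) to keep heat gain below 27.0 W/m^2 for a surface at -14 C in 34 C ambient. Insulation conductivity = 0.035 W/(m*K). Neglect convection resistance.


dT = 34 - (-14) = 48 K
thickness = k * dT / q_max * 1000
thickness = 0.035 * 48 / 27.0 * 1000
thickness = 62.2 mm

62.2


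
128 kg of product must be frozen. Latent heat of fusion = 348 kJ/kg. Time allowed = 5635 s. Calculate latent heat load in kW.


Q_lat = m * h_fg / t
Q_lat = 128 * 348 / 5635
Q_lat = 7.9 kW

7.9


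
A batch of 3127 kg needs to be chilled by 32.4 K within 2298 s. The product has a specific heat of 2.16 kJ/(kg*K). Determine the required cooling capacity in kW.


Q = m * cp * dT / t
Q = 3127 * 2.16 * 32.4 / 2298
Q = 95.231 kW

95.231


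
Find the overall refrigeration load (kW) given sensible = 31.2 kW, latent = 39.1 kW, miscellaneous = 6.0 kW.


Q_total = Q_s + Q_l + Q_misc
Q_total = 31.2 + 39.1 + 6.0
Q_total = 76.3 kW

76.3


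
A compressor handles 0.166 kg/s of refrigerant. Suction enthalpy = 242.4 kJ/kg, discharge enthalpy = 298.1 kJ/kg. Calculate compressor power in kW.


dh = 298.1 - 242.4 = 55.7 kJ/kg
W = m_dot * dh = 0.166 * 55.7 = 9.25 kW

9.25


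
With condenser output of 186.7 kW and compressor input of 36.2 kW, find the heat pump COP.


COP_hp = Q_cond / W
COP_hp = 186.7 / 36.2
COP_hp = 5.157

5.157


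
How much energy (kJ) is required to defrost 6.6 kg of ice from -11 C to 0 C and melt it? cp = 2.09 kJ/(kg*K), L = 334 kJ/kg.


Sensible heat = cp * dT = 2.09 * 11 = 22.99 kJ/kg
Total per kg = 22.99 + 334 = 356.99 kJ/kg
Q = m * total = 6.6 * 356.99
Q = 2356.1 kJ

2356.1


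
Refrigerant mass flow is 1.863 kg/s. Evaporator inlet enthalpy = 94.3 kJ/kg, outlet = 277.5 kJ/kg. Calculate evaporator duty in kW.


dh = 277.5 - 94.3 = 183.2 kJ/kg
Q_evap = m_dot * dh = 1.863 * 183.2
Q_evap = 341.3 kW

341.3


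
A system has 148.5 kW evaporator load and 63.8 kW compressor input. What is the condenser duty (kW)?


Q_cond = Q_evap + W
Q_cond = 148.5 + 63.8
Q_cond = 212.3 kW

212.3


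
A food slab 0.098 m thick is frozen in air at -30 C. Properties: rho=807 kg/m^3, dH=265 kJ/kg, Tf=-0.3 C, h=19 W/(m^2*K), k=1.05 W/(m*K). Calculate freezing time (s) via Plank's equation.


dT = -0.3 - (-30) = 29.7 K
term1 = a/(2h) = 0.098/(2*19) = 0.002578947368
term2 = a^2/(8k) = 0.098^2/(8*1.05) = 0.001143333333
t = rho*dH*1000/dT * (term1 + term2)
t = 807*265*1000/29.7 * (0.002578947368 + 0.001143333333)
t = 26802 s

26802


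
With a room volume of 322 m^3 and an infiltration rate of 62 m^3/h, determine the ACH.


ACH = flow / volume
ACH = 62 / 322
ACH = 0.193

0.193


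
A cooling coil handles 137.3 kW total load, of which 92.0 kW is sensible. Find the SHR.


SHR = Q_sensible / Q_total
SHR = 92.0 / 137.3
SHR = 0.67

0.67


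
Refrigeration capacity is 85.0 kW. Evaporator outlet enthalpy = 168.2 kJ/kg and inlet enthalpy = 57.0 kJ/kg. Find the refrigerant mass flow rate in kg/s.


dh = 168.2 - 57.0 = 111.2 kJ/kg
m_dot = Q / dh = 85.0 / 111.2 = 0.7644 kg/s

0.7644


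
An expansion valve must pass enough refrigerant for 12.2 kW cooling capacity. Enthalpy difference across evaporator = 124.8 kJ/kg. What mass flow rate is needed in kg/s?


m_dot = Q / dh
m_dot = 12.2 / 124.8
m_dot = 0.0978 kg/s

0.0978


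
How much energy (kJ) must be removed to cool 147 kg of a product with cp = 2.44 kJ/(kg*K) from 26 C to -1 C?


dT = 26 - (-1) = 27 K
Q = m * cp * dT = 147 * 2.44 * 27
Q = 9684 kJ

9684


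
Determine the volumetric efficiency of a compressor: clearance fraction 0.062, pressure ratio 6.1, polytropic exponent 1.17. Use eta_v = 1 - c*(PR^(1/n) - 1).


PR^(1/n) = 6.1^(1/1.17) = 4.69053176
eta_v = 1 - 0.062 * (4.69053176 - 1)
eta_v = 0.7712

0.7712


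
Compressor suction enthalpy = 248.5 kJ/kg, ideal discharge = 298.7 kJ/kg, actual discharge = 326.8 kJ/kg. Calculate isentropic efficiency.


dh_ideal = 298.7 - 248.5 = 50.2 kJ/kg
dh_actual = 326.8 - 248.5 = 78.3 kJ/kg
eta_s = dh_ideal / dh_actual = 50.2 / 78.3
eta_s = 0.6411

0.6411


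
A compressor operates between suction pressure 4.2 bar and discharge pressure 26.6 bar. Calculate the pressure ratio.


PR = P_high / P_low
PR = 26.6 / 4.2
PR = 6.333

6.333


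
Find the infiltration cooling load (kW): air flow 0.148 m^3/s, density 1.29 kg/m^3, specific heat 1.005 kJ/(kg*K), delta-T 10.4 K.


Q = V_dot * rho * cp * dT
Q = 0.148 * 1.29 * 1.005 * 10.4
Q = 1.995 kW

1.995


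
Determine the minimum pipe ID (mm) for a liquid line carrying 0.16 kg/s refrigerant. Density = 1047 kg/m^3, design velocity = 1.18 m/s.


A = m_dot / (rho * v) = 0.16 / (1047 * 1.18) = 0.0001295064187 m^2
d = sqrt(4*A/pi) * 1000
d = 12.8 mm

12.8


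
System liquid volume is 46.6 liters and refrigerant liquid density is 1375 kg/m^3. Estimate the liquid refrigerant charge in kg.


Charge = V * rho / 1000
Charge = 46.6 * 1375 / 1000
Charge = 64.08 kg

64.08


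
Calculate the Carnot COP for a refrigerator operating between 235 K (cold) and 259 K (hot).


dT = 259 - 235 = 24 K
COP_carnot = T_cold / dT = 235 / 24
COP_carnot = 9.792

9.792


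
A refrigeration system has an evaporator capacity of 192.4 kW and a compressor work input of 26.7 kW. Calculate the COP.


COP = Q_evap / W
COP = 192.4 / 26.7
COP = 7.206

7.206


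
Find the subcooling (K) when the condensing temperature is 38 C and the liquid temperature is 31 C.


Subcooling = T_cond - T_liquid
Subcooling = 38 - 31
Subcooling = 7 K

7


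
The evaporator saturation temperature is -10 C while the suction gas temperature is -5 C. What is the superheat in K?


Superheat = T_suction - T_evap
Superheat = -5 - (-10)
Superheat = 5 K

5


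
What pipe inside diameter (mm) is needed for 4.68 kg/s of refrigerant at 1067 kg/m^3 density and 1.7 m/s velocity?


A = m_dot / (rho * v) = 4.68 / (1067 * 1.7) = 0.002580076079 m^2
d = sqrt(4*A/pi) * 1000
d = 57.3 mm

57.3


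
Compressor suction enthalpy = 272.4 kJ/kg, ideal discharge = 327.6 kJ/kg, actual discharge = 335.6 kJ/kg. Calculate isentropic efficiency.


dh_ideal = 327.6 - 272.4 = 55.2 kJ/kg
dh_actual = 335.6 - 272.4 = 63.2 kJ/kg
eta_s = dh_ideal / dh_actual = 55.2 / 63.2
eta_s = 0.8734

0.8734


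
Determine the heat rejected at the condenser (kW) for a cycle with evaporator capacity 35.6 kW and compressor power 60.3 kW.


Q_cond = Q_evap + W
Q_cond = 35.6 + 60.3
Q_cond = 95.9 kW

95.9


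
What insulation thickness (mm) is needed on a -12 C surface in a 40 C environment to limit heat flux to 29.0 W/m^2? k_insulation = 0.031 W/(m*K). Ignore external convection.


dT = 40 - (-12) = 52 K
thickness = k * dT / q_max * 1000
thickness = 0.031 * 52 / 29.0 * 1000
thickness = 55.6 mm

55.6


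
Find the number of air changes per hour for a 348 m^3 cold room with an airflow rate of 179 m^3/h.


ACH = flow / volume
ACH = 179 / 348
ACH = 0.514

0.514


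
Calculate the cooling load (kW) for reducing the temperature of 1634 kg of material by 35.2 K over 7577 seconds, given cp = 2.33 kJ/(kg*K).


Q = m * cp * dT / t
Q = 1634 * 2.33 * 35.2 / 7577
Q = 17.687 kW

17.687


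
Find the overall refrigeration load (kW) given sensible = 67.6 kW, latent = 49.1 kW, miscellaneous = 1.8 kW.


Q_total = Q_s + Q_l + Q_misc
Q_total = 67.6 + 49.1 + 1.8
Q_total = 118.5 kW

118.5


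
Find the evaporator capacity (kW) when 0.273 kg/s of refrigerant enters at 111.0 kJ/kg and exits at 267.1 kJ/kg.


dh = 267.1 - 111.0 = 156.1 kJ/kg
Q_evap = m_dot * dh = 0.273 * 156.1
Q_evap = 42.62 kW

42.62


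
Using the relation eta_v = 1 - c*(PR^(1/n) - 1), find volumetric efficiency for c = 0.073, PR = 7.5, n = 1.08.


PR^(1/n) = 7.5^(1/1.08) = 6.46013971
eta_v = 1 - 0.073 * (6.46013971 - 1)
eta_v = 0.6014

0.6014


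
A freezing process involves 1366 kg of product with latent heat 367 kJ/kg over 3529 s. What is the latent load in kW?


Q_lat = m * h_fg / t
Q_lat = 1366 * 367 / 3529
Q_lat = 142.06 kW

142.06


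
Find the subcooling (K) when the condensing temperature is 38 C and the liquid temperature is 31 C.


Subcooling = T_cond - T_liquid
Subcooling = 38 - 31
Subcooling = 7 K

7


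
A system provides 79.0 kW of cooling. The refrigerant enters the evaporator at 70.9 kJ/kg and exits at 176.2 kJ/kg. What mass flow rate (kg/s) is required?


dh = 176.2 - 70.9 = 105.3 kJ/kg
m_dot = Q / dh = 79.0 / 105.3 = 0.7502 kg/s

0.7502


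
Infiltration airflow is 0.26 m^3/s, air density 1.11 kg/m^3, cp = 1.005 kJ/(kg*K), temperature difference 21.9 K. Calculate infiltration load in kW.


Q = V_dot * rho * cp * dT
Q = 0.26 * 1.11 * 1.005 * 21.9
Q = 6.352 kW

6.352


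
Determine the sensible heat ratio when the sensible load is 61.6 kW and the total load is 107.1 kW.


SHR = Q_sensible / Q_total
SHR = 61.6 / 107.1
SHR = 0.575

0.575


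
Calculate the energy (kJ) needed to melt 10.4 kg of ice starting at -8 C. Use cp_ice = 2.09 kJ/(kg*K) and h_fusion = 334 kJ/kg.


Sensible heat = cp * dT = 2.09 * 8 = 16.72 kJ/kg
Total per kg = 16.72 + 334 = 350.72 kJ/kg
Q = m * total = 10.4 * 350.72
Q = 3647.5 kJ

3647.5


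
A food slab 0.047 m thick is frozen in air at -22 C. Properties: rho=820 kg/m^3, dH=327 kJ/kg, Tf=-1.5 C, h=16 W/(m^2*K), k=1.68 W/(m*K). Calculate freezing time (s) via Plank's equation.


dT = -1.5 - (-22) = 20.5 K
term1 = a/(2h) = 0.047/(2*16) = 0.00146875
term2 = a^2/(8k) = 0.047^2/(8*1.68) = 0.000164360119
t = rho*dH*1000/dT * (term1 + term2)
t = 820*327*1000/20.5 * (0.00146875 + 0.000164360119)
t = 21361 s

21361


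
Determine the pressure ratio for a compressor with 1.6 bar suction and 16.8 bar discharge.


PR = P_high / P_low
PR = 16.8 / 1.6
PR = 10.5

10.5


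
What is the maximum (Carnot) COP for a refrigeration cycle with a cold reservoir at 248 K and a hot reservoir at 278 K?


dT = 278 - 248 = 30 K
COP_carnot = T_cold / dT = 248 / 30
COP_carnot = 8.267

8.267


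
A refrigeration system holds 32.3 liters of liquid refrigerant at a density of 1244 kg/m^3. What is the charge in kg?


Charge = V * rho / 1000
Charge = 32.3 * 1244 / 1000
Charge = 40.18 kg

40.18


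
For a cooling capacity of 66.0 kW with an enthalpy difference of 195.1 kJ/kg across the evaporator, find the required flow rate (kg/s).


m_dot = Q / dh
m_dot = 66.0 / 195.1
m_dot = 0.3383 kg/s

0.3383


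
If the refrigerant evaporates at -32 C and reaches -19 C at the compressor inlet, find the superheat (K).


Superheat = T_suction - T_evap
Superheat = -19 - (-32)
Superheat = 13 K

13


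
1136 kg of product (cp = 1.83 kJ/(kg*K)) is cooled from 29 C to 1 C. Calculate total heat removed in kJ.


dT = 29 - (1) = 28 K
Q = m * cp * dT = 1136 * 1.83 * 28
Q = 58209 kJ

58209


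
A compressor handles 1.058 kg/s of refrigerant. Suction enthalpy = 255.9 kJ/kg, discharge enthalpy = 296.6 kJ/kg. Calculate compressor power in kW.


dh = 296.6 - 255.9 = 40.7 kJ/kg
W = m_dot * dh = 1.058 * 40.7 = 43.06 kW

43.06


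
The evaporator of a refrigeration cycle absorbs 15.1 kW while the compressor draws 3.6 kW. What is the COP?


COP = Q_evap / W
COP = 15.1 / 3.6
COP = 4.194

4.194


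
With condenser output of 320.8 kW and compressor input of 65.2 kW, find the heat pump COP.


COP_hp = Q_cond / W
COP_hp = 320.8 / 65.2
COP_hp = 4.92

4.92


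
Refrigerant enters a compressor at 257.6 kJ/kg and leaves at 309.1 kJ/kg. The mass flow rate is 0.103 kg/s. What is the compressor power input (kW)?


dh = 309.1 - 257.6 = 51.5 kJ/kg
W = m_dot * dh = 0.103 * 51.5 = 5.3 kW

5.3


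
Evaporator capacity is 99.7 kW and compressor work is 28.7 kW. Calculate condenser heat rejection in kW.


Q_cond = Q_evap + W
Q_cond = 99.7 + 28.7
Q_cond = 128.4 kW

128.4


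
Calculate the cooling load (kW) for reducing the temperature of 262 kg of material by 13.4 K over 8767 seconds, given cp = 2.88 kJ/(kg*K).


Q = m * cp * dT / t
Q = 262 * 2.88 * 13.4 / 8767
Q = 1.153 kW

1.153


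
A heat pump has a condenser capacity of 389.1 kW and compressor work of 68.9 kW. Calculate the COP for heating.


COP_hp = Q_cond / W
COP_hp = 389.1 / 68.9
COP_hp = 5.647

5.647


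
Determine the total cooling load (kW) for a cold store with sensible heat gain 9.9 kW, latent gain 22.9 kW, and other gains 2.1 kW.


Q_total = Q_s + Q_l + Q_misc
Q_total = 9.9 + 22.9 + 2.1
Q_total = 34.9 kW

34.9


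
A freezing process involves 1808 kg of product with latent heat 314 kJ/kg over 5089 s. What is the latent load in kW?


Q_lat = m * h_fg / t
Q_lat = 1808 * 314 / 5089
Q_lat = 111.56 kW

111.56


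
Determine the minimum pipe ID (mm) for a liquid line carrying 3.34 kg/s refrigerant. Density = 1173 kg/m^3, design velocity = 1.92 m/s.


A = m_dot / (rho * v) = 3.34 / (1173 * 1.92) = 0.001483020745 m^2
d = sqrt(4*A/pi) * 1000
d = 43.5 mm

43.5


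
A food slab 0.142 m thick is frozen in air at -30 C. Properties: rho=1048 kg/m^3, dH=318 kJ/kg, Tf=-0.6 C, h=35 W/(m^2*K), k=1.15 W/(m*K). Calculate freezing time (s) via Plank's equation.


dT = -0.6 - (-30) = 29.4 K
term1 = a/(2h) = 0.142/(2*35) = 0.002028571429
term2 = a^2/(8k) = 0.142^2/(8*1.15) = 0.00219173913
t = rho*dH*1000/dT * (term1 + term2)
t = 1048*318*1000/29.4 * (0.002028571429 + 0.00219173913)
t = 47839 s

47839


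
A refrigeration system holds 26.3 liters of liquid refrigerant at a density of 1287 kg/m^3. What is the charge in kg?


Charge = V * rho / 1000
Charge = 26.3 * 1287 / 1000
Charge = 33.85 kg

33.85


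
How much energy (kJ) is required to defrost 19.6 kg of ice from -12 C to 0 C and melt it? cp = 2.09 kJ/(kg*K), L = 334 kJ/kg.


Sensible heat = cp * dT = 2.09 * 12 = 25.08 kJ/kg
Total per kg = 25.08 + 334 = 359.08 kJ/kg
Q = m * total = 19.6 * 359.08
Q = 7038.0 kJ

7038.0


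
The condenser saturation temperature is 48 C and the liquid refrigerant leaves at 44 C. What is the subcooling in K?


Subcooling = T_cond - T_liquid
Subcooling = 48 - 44
Subcooling = 4 K

4


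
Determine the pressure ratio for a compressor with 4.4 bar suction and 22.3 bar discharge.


PR = P_high / P_low
PR = 22.3 / 4.4
PR = 5.068

5.068


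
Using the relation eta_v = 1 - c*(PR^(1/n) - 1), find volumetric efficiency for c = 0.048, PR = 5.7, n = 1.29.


PR^(1/n) = 5.7^(1/1.29) = 3.85433537
eta_v = 1 - 0.048 * (3.85433537 - 1)
eta_v = 0.863

0.863


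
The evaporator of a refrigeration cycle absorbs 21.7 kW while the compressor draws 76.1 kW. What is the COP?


COP = Q_evap / W
COP = 21.7 / 76.1
COP = 0.285

0.285


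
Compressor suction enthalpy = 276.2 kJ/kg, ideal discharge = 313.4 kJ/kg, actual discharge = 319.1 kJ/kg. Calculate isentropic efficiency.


dh_ideal = 313.4 - 276.2 = 37.2 kJ/kg
dh_actual = 319.1 - 276.2 = 42.9 kJ/kg
eta_s = dh_ideal / dh_actual = 37.2 / 42.9
eta_s = 0.8671

0.8671


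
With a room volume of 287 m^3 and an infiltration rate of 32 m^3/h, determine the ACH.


ACH = flow / volume
ACH = 32 / 287
ACH = 0.111

0.111


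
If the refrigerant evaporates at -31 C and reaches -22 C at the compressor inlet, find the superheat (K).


Superheat = T_suction - T_evap
Superheat = -22 - (-31)
Superheat = 9 K

9


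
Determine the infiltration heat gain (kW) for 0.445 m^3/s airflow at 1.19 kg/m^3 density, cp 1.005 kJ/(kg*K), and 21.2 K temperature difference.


Q = V_dot * rho * cp * dT
Q = 0.445 * 1.19 * 1.005 * 21.2
Q = 11.283 kW

11.283


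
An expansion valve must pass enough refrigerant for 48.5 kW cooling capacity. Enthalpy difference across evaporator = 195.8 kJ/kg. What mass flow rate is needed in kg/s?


m_dot = Q / dh
m_dot = 48.5 / 195.8
m_dot = 0.2477 kg/s

0.2477


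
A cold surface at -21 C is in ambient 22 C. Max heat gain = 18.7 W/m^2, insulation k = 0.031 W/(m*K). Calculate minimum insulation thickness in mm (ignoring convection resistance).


dT = 22 - (-21) = 43 K
thickness = k * dT / q_max * 1000
thickness = 0.031 * 43 / 18.7 * 1000
thickness = 71.3 mm

71.3


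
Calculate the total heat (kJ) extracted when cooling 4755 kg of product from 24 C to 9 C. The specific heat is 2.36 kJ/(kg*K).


dT = 24 - (9) = 15 K
Q = m * cp * dT = 4755 * 2.36 * 15
Q = 168327 kJ

168327


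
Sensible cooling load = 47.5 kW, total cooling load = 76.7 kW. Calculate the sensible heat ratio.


SHR = Q_sensible / Q_total
SHR = 47.5 / 76.7
SHR = 0.619

0.619


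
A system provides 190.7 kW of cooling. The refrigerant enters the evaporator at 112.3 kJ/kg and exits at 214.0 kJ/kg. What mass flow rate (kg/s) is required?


dh = 214.0 - 112.3 = 101.7 kJ/kg
m_dot = Q / dh = 190.7 / 101.7 = 1.8751 kg/s

1.8751


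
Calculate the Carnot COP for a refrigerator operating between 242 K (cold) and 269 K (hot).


dT = 269 - 242 = 27 K
COP_carnot = T_cold / dT = 242 / 27
COP_carnot = 8.963

8.963


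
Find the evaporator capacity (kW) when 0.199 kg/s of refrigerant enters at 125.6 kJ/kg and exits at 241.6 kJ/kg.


dh = 241.6 - 125.6 = 116.0 kJ/kg
Q_evap = m_dot * dh = 0.199 * 116.0
Q_evap = 23.08 kW

23.08


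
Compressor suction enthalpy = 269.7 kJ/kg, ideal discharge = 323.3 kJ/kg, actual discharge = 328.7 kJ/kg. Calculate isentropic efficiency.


dh_ideal = 323.3 - 269.7 = 53.6 kJ/kg
dh_actual = 328.7 - 269.7 = 59.0 kJ/kg
eta_s = dh_ideal / dh_actual = 53.6 / 59.0
eta_s = 0.9085

0.9085


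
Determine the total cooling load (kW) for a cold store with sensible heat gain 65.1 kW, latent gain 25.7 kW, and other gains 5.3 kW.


Q_total = Q_s + Q_l + Q_misc
Q_total = 65.1 + 25.7 + 5.3
Q_total = 96.1 kW

96.1


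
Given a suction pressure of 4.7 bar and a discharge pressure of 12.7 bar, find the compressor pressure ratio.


PR = P_high / P_low
PR = 12.7 / 4.7
PR = 2.702

2.702


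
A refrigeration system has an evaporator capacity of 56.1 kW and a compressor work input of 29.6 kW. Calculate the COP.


COP = Q_evap / W
COP = 56.1 / 29.6
COP = 1.895

1.895


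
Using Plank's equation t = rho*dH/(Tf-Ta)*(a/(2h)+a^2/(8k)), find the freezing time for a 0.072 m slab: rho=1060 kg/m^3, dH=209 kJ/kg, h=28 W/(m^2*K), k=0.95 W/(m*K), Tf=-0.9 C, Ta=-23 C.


dT = -0.9 - (-23) = 22.1 K
term1 = a/(2h) = 0.072/(2*28) = 0.001285714286
term2 = a^2/(8k) = 0.072^2/(8*0.95) = 0.0006821052632
t = rho*dH*1000/dT * (term1 + term2)
t = 1060*209*1000/22.1 * (0.001285714286 + 0.0006821052632)
t = 19726 s

19726


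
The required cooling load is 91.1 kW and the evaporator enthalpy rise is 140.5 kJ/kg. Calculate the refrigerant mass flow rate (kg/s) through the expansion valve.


m_dot = Q / dh
m_dot = 91.1 / 140.5
m_dot = 0.6484 kg/s

0.6484


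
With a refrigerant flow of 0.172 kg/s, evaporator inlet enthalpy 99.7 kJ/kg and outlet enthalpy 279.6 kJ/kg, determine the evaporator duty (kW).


dh = 279.6 - 99.7 = 179.9 kJ/kg
Q_evap = m_dot * dh = 0.172 * 179.9
Q_evap = 30.94 kW

30.94


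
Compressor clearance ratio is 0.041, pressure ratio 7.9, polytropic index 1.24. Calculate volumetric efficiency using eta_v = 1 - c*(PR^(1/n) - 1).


PR^(1/n) = 7.9^(1/1.24) = 5.29532738
eta_v = 1 - 0.041 * (5.29532738 - 1)
eta_v = 0.8239

0.8239


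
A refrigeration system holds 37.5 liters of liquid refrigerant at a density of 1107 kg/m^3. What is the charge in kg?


Charge = V * rho / 1000
Charge = 37.5 * 1107 / 1000
Charge = 41.51 kg

41.51


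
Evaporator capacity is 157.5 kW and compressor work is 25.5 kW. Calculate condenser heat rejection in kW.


Q_cond = Q_evap + W
Q_cond = 157.5 + 25.5
Q_cond = 183.0 kW

183.0


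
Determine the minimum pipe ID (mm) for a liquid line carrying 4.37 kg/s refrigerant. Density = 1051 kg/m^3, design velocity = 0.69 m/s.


A = m_dot / (rho * v) = 4.37 / (1051 * 0.69) = 0.006026006977 m^2
d = sqrt(4*A/pi) * 1000
d = 87.6 mm

87.6


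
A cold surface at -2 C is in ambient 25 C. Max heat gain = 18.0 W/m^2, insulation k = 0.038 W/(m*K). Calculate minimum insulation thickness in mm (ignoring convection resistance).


dT = 25 - (-2) = 27 K
thickness = k * dT / q_max * 1000
thickness = 0.038 * 27 / 18.0 * 1000
thickness = 57.0 mm

57.0


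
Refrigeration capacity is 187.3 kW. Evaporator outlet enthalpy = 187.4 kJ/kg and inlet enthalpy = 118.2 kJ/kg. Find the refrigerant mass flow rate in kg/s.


dh = 187.4 - 118.2 = 69.2 kJ/kg
m_dot = Q / dh = 187.3 / 69.2 = 2.7066 kg/s

2.7066


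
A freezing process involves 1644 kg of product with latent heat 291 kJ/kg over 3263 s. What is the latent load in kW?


Q_lat = m * h_fg / t
Q_lat = 1644 * 291 / 3263
Q_lat = 146.61 kW

146.61


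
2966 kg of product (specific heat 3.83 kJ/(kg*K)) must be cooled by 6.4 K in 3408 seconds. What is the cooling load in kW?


Q = m * cp * dT / t
Q = 2966 * 3.83 * 6.4 / 3408
Q = 21.333 kW

21.333


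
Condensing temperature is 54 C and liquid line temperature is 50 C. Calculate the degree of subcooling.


Subcooling = T_cond - T_liquid
Subcooling = 54 - 50
Subcooling = 4 K

4


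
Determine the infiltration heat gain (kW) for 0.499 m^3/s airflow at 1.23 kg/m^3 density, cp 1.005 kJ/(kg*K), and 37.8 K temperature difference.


Q = V_dot * rho * cp * dT
Q = 0.499 * 1.23 * 1.005 * 37.8
Q = 23.317 kW

23.317


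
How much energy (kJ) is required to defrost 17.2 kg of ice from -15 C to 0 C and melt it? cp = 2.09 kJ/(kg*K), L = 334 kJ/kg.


Sensible heat = cp * dT = 2.09 * 15 = 31.35 kJ/kg
Total per kg = 31.35 + 334 = 365.35 kJ/kg
Q = m * total = 17.2 * 365.35
Q = 6284.0 kJ

6284.0


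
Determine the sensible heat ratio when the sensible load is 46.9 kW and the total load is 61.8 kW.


SHR = Q_sensible / Q_total
SHR = 46.9 / 61.8
SHR = 0.759

0.759


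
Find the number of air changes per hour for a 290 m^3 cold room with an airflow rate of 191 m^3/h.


ACH = flow / volume
ACH = 191 / 290
ACH = 0.659

0.659


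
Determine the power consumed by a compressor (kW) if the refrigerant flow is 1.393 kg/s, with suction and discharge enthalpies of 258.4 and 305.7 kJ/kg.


dh = 305.7 - 258.4 = 47.3 kJ/kg
W = m_dot * dh = 1.393 * 47.3 = 65.89 kW

65.89


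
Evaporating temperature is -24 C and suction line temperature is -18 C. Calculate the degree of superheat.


Superheat = T_suction - T_evap
Superheat = -18 - (-24)
Superheat = 6 K

6


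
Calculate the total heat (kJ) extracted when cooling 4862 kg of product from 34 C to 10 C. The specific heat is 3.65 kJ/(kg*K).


dT = 34 - (10) = 24 K
Q = m * cp * dT = 4862 * 3.65 * 24
Q = 425911 kJ

425911


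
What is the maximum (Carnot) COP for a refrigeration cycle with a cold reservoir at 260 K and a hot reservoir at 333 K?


dT = 333 - 260 = 73 K
COP_carnot = T_cold / dT = 260 / 73
COP_carnot = 3.562

3.562


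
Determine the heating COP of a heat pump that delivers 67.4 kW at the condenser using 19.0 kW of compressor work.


COP_hp = Q_cond / W
COP_hp = 67.4 / 19.0
COP_hp = 3.547

3.547


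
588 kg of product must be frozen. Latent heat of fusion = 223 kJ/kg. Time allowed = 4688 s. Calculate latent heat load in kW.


Q_lat = m * h_fg / t
Q_lat = 588 * 223 / 4688
Q_lat = 27.97 kW

27.97


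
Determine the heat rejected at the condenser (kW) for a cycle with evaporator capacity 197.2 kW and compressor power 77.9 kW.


Q_cond = Q_evap + W
Q_cond = 197.2 + 77.9
Q_cond = 275.1 kW

275.1


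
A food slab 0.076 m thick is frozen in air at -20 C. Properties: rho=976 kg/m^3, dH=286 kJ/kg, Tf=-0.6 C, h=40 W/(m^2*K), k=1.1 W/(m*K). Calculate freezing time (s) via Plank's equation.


dT = -0.6 - (-20) = 19.4 K
term1 = a/(2h) = 0.076/(2*40) = 0.00095
term2 = a^2/(8k) = 0.076^2/(8*1.1) = 0.0006563636364
t = rho*dH*1000/dT * (term1 + term2)
t = 976*286*1000/19.4 * (0.00095 + 0.0006563636364)
t = 23113 s

23113


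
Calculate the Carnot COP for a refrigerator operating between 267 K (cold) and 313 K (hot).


dT = 313 - 267 = 46 K
COP_carnot = T_cold / dT = 267 / 46
COP_carnot = 5.804

5.804


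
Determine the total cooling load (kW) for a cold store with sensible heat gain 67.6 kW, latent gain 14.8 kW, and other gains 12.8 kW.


Q_total = Q_s + Q_l + Q_misc
Q_total = 67.6 + 14.8 + 12.8
Q_total = 95.2 kW

95.2


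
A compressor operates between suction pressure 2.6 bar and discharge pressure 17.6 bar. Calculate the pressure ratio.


PR = P_high / P_low
PR = 17.6 / 2.6
PR = 6.769

6.769


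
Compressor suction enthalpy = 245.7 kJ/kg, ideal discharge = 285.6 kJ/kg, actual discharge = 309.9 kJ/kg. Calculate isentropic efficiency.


dh_ideal = 285.6 - 245.7 = 39.9 kJ/kg
dh_actual = 309.9 - 245.7 = 64.2 kJ/kg
eta_s = dh_ideal / dh_actual = 39.9 / 64.2
eta_s = 0.6215

0.6215


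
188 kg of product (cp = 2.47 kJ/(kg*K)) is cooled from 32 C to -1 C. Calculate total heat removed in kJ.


dT = 32 - (-1) = 33 K
Q = m * cp * dT = 188 * 2.47 * 33
Q = 15324 kJ

15324
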